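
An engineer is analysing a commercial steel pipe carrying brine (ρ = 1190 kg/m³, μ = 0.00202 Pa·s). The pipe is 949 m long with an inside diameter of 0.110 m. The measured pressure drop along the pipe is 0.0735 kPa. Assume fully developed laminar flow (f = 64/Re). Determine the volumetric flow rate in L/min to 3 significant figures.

Q ≈ 8.27 L/min

For laminar flow, f = 64/Re with Re = ρVD/μ, so Darcy-Weisbach reduces to ΔP = 32μLV/D². Solving for V: V = ΔP·D²/(32μL) = 73.5·(0.11)²/(32·0.00202·949) = 0.0145 m/s.
Check: Re = ρVD/μ = 1190·0.0145·0.11/0.00202 = 939.5 < 2300, so the laminar assumption holds.
Q = V·A = 0.0145·(π/4·0.11²) = 0.0001378 m³/s = 8.27 L/min.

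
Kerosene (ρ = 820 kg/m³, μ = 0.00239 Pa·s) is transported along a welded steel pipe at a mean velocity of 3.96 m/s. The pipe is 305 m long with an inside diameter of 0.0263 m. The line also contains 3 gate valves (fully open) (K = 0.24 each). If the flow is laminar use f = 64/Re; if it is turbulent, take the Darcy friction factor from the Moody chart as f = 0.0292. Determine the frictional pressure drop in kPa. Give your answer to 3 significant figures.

Reynolds number Re = ρVD/μ = 820 · 3.96 · 0.0263 / 0.00239 = 3.573e+04.
Re > 4000 → turbulent; use the Moody-chart value f = 0.0292.
Total minor-loss coefficient ΣK = 3·0.24 = 0.72.
ΔP = [f·L/D + ΣK]·(ρV²/2) = [0.0292·305/0.0263 + 0.72]·(820·3.96²/2) = [338.6 + 0.72]·6429 = 2.182e+06 Pa.
ΔP = 2.182e+06 Pa = 2180 kPa.

ΔP ≈ 2180 kPa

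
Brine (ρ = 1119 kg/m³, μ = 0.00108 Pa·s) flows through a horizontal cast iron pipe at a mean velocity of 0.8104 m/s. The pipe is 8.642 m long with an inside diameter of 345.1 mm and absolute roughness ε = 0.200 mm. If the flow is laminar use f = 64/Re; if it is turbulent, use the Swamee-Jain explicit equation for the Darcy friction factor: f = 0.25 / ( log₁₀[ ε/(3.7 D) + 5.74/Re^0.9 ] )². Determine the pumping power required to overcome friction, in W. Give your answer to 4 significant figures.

Reynolds number Re = ρVD/μ = 1119 · 0.8104 · 0.3451 / 0.00108 = 2.898e+05.
Re > 4000 → turbulent. Relative roughness ε/D = 0.0002/0.3451 = 0.00058. Swamee-Jain: f = 0.25/(log₁₀[0.00058/3.7 + 5.74/2.898e+05^0.9])² = 0.25/(log₁₀[0.000157 + 6.97e-05])² = 0.25/(-3.645)² = 0.01881.
Darcy-Weisbach: ΔP = f(L/D)(ρV²/2) = 0.01881·(8.642/0.3451)·(1119·0.8104²/2) = 0.01881·25.04·367.5 = 173.1 Pa.
Q = V·A = 0.8104·0.09354 = 0.0758 m³/s.
Pumping power P = QΔP = 0.0758·173.1 = 13.123 W = 13.12 W.

P ≈ 13.12 W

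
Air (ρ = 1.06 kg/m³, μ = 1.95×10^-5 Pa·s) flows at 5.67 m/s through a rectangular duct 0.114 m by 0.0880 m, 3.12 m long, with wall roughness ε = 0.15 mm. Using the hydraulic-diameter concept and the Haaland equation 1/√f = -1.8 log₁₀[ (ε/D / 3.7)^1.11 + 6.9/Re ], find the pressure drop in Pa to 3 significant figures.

Hydraulic diameter D_h = 4A/P = 4·(0.114·0.088)/(2·(0.114+0.088)) = 0.04013/0.404 = 0.09933 m.
Re = ρVD_h/μ = 1.06·5.67·0.09933/1.95e-05 = 3.061e+04.
ε/D_h = 0.00015/0.09933 = 0.00151; Haaland gives 1/√f = -1.8 log₁₀[0.000173+0.000225] = 6.119, so f = 0.0267.
ΔP = f(L/D_h)(ρV²/2) = 0.0267·3.12/0.09933·17.04 = 14.29 Pa.

ΔP ≈ 14.3 Pa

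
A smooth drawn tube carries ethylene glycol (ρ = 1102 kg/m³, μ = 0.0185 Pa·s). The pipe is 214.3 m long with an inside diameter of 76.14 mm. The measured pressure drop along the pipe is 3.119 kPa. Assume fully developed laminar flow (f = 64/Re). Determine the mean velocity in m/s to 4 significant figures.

For laminar flow, f = 64/Re with Re = ρVD/μ, so Darcy-Weisbach reduces to ΔP = 32μLV/D². Solving for V: V = ΔP·D²/(32μL) = 3119·(0.07614)²/(32·0.0185·214.3) = 0.1425 m/s.
Check: Re = ρVD/μ = 1102·0.1425·0.07614/0.0185 = 646.4 < 2300, so the laminar assumption holds.

V ≈ 0.1425 m/s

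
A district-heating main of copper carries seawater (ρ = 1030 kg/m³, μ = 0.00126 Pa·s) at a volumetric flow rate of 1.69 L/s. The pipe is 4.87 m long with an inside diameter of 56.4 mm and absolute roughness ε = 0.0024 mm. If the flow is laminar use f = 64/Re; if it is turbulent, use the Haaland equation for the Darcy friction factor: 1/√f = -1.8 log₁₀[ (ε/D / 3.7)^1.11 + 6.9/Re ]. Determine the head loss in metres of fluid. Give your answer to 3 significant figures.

h_f ≈ 0.0467 m

Q = 1.69 L/s = 1.69/1000 = 0.00169 m³/s.
Cross-sectional area A = πD²/4 = π(0.0564)²/4 = 0.002498 m²; mean velocity V = Q/A = 0.00169/0.002498 = 0.6765 m/s.
Reynolds number Re = ρVD/μ = 1030 · 0.6765 · 0.0564 / 0.00126 = 3.119e+04.
Re > 4000 → turbulent. Relative roughness ε/D = 2.4e-06/0.0564 = 4.26e-05. Haaland: 1/√f = -1.8 log₁₀[(4.26e-05/3.7)^1.11 + 6.9/3.119e+04] = -1.8 log₁₀[3.29e-06 + 0.000221] = 6.568, so f = 0.02318.
Darcy-Weisbach: ΔP = f(L/D)(ρV²/2) = 0.02318·(4.87/0.0564)·(1030·0.6765²/2) = 0.02318·86.35·235.7 = 471.7 Pa.
Head loss h_f = ΔP/(ρg) = 471.7/(1030·9.81) = 0.0467 m.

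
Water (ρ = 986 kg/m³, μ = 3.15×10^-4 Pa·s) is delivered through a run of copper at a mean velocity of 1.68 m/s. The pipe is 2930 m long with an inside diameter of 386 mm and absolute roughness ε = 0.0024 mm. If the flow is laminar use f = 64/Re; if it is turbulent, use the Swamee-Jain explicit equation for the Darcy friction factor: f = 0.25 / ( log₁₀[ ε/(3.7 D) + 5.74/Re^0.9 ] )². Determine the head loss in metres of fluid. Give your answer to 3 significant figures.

Reynolds number Re = ρVD/μ = 986 · 1.68 · 0.386 / 0.000315 = 2.03e+06.
Re > 4000 → turbulent. Relative roughness ε/D = 2.4e-06/0.386 = 6.22e-06. Swamee-Jain: f = 0.25/(log₁₀[6.22e-06/3.7 + 5.74/2.03e+06^0.9])² = 0.25/(log₁₀[1.68e-06 + 1.21e-05])² = 0.25/(-4.861)² = 0.01058.
Darcy-Weisbach: ΔP = f(L/D)(ρV²/2) = 0.01058·(2930/0.386)·(986·1.68²/2) = 0.01058·7591·1391 = 1.117e+05 Pa.
Head loss h_f = ΔP/(ρg) = 1.117e+05/(986·9.81) = 11.6 m.

h_f ≈ 11.6 m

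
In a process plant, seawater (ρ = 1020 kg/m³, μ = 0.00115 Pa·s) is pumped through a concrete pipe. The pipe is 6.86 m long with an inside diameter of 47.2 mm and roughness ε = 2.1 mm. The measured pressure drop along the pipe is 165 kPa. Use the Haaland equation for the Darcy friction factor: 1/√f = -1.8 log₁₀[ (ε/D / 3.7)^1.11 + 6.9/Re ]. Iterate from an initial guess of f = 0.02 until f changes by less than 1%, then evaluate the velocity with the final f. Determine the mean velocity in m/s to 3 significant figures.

Rearranging Darcy-Weisbach: V = √(2·ΔP·D/(f·L·ρ)). With ε/D = 0.0021/0.0472 = 0.0445, iterate starting from f = 0.02:
  f = 0.02 → V = √(2·1.65e+05·0.0472/(0.02·6.86·1020)) = 10.55 m/s; Re = ρVD/μ = 4.417e+05; f → 0.06802
  f = 0.06802 → V = 5.721 m/s; Re = 2.395e+05; f → 0.06807
Converged (Δf/f < 1%). With the final f = 0.06807: V = √(2·1.65e+05·0.0472/(0.06807·6.86·1020)) = 5.719 m/s.

V ≈ 5.72 m/s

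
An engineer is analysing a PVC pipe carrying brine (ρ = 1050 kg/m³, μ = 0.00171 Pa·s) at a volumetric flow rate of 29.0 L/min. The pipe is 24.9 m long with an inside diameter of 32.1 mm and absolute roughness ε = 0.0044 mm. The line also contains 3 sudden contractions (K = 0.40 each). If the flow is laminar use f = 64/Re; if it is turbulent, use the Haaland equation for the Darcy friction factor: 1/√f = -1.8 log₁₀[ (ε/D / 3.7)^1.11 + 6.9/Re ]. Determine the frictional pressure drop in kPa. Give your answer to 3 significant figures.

Q = 29.0 L/min = 29.0/60000 = 0.0004833 m³/s.
Cross-sectional area A = πD²/4 = π(0.0321)²/4 = 0.0008093 m²; mean velocity V = Q/A = 0.0004833/0.0008093 = 0.5972 m/s.
Reynolds number Re = ρVD/μ = 1050 · 0.5972 · 0.0321 / 0.00171 = 1.177e+04.
Re > 4000 → turbulent. Relative roughness ε/D = 4.4e-06/0.0321 = 0.000137. Haaland: 1/√f = -1.8 log₁₀[(0.000137/3.7)^1.11 + 6.9/1.177e+04] = -1.8 log₁₀[1.21e-05 + 0.000586] = 5.802, so f = 0.02971.
Total minor-loss coefficient ΣK = 3·0.4 = 1.2.
ΔP = [f·L/D + ΣK]·(ρV²/2) = [0.02971·24.9/0.0321 + 1.2]·(1050·0.5972²/2) = [23.05 + 1.2]·187.3 = 4540 Pa.
ΔP = 4540 Pa = 4.54 kPa.

ΔP ≈ 4.54 kPa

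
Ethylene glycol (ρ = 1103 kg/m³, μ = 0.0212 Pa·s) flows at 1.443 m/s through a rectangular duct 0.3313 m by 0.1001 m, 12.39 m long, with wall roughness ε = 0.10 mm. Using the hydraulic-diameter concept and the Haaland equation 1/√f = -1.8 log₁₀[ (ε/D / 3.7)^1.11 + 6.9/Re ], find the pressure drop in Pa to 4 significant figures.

ΔP ≈ 2830 Pa

Hydraulic diameter D_h = 4A/P = 4·(0.3313·0.1001)/(2·(0.3313+0.1001)) = 0.1327/0.8628 = 0.1537 m.
Re = ρVD_h/μ = 1103·1.443·0.1537/0.0212 = 1.154e+04.
ε/D_h = 0.0001/0.1537 = 0.00065; Haaland gives 1/√f = -1.8 log₁₀[6.79e-05+0.000598] = 5.718, so f = 0.03058.
ΔP = f(L/D_h)(ρV²/2) = 0.03058·12.39/0.1537·1148 = 2830 Pa.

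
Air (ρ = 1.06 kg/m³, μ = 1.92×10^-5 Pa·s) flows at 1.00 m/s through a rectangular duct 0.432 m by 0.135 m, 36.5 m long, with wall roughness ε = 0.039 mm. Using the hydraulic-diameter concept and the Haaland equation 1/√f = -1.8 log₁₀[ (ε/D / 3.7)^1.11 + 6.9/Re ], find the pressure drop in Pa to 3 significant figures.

Hydraulic diameter D_h = 4A/P = 4·(0.432·0.135)/(2·(0.432+0.135)) = 0.2333/1.134 = 0.2057 m.
Re = ρVD_h/μ = 1.06·1·0.2057/1.92e-05 = 1.136e+04.
ε/D_h = 3.9e-05/0.2057 = 0.00019; Haaland gives 1/√f = -1.8 log₁₀[1.73e-05+0.000608] = 5.768, so f = 0.03006.
ΔP = f(L/D_h)(ρV²/2) = 0.03006·36.5/0.2057·0.53 = 2.827 Pa.

ΔP ≈ 2.83 Pa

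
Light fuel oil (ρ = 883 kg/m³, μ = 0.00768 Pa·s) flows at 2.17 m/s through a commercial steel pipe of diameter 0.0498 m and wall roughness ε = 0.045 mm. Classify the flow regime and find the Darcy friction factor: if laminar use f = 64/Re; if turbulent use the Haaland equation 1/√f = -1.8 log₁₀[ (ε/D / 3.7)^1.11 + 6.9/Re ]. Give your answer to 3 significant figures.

f ≈ 0.0304

Re = ρVD/μ = 883·2.17·0.0498/0.00768 = 1.242e+04.
Re > 4000 → turbulent. ε/D = 4.5e-05/0.0498 = 0.000904; Haaland: 1/√f = -1.8 log₁₀[9.78e-05 + 0.000555] = 5.733, so f = 0.03043.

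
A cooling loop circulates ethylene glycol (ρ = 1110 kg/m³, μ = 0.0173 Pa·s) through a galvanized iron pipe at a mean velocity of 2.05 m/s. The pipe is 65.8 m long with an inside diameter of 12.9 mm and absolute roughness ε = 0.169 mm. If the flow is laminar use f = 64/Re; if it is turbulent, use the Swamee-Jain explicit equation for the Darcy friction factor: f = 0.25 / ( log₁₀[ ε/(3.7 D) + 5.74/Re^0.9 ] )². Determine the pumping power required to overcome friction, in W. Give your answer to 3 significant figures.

P ≈ 120 W

Reynolds number Re = ρVD/μ = 1110 · 2.05 · 0.0129 / 0.0173 = 1697.
Re < 2300 → laminar flow, so f = 64/Re = 64/1697 = 0.03772 (the turbulent correlation is not needed).
Darcy-Weisbach: ΔP = f(L/D)(ρV²/2) = 0.03772·(65.8/0.0129)·(1110·2.05²/2) = 0.03772·5101·2332 = 4.487e+05 Pa.
Q = V·A = 2.05·0.0001307 = 0.0002679 m³/s.
Pumping power P = QΔP = 0.0002679·4.487e+05 = 120.2 W = 120 W.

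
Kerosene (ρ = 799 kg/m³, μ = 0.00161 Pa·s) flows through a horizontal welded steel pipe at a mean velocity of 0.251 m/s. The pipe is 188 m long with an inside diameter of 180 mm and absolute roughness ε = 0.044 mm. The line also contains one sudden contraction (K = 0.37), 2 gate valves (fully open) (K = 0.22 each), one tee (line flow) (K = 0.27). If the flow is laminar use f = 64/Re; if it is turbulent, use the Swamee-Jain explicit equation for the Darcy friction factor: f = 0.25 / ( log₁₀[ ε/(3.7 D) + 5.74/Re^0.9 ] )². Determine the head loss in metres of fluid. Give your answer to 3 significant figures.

Reynolds number Re = ρVD/μ = 799 · 0.251 · 0.18 / 0.00161 = 2.242e+04.
Re > 4000 → turbulent. Relative roughness ε/D = 4.4e-05/0.18 = 0.000244. Swamee-Jain: f = 0.25/(log₁₀[0.000244/3.7 + 5.74/2.242e+04^0.9])² = 0.25/(log₁₀[6.61e-05 + 0.000697])² = 0.25/(-3.117)² = 0.02573.
Total minor-loss coefficient ΣK = 1·0.37 + 2·0.22 + 1·0.27 = 1.08.
ΔP = [f·L/D + ΣK]·(ρV²/2) = [0.02573·188/0.18 + 1.08]·(799·0.251²/2) = [26.87 + 1.08]·25.17 = 703.4 Pa.
Head loss h_f = ΔP/(ρg) = 703.4/(799·9.81) = 0.0897 m.

h_f ≈ 0.0897 m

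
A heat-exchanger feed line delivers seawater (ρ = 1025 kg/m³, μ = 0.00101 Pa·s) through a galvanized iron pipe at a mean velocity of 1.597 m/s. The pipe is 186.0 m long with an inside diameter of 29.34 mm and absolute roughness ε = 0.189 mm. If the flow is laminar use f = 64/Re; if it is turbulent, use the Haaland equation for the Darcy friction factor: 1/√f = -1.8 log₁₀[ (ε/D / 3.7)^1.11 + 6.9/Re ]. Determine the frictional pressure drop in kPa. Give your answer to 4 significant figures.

ΔP ≈ 285.0 kPa

Reynolds number Re = ρVD/μ = 1025 · 1.597 · 0.02934 / 0.00101 = 4.755e+04.
Re > 4000 → turbulent. Relative roughness ε/D = 0.000189/0.02934 = 0.00644. Haaland: 1/√f = -1.8 log₁₀[(0.00644/3.7)^1.11 + 6.9/4.755e+04] = -1.8 log₁₀[0.000866 + 0.000145] = 5.392, so f = 0.0344.
Darcy-Weisbach: ΔP = f(L/D)(ρV²/2) = 0.0344·(186/0.02934)·(1025·1.597²/2) = 0.0344·6339·1307 = 2.85e+05 Pa.
ΔP = 2.85e+05 Pa = 285.0 kPa.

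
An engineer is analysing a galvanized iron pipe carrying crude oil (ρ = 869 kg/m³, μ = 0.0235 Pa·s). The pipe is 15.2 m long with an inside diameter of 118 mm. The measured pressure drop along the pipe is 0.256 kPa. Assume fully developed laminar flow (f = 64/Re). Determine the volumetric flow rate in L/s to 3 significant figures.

Q ≈ 3.41 L/s

For laminar flow, f = 64/Re with Re = ρVD/μ, so Darcy-Weisbach reduces to ΔP = 32μLV/D². Solving for V: V = ΔP·D²/(32μL) = 256·(0.118)²/(32·0.0235·15.2) = 0.3118 m/s.
Check: Re = ρVD/μ = 869·0.3118·0.118/0.0235 = 1361 < 2300, so the laminar assumption holds.
Q = V·A = 0.3118·(π/4·0.118²) = 0.00341 m³/s = 3.41 L/s.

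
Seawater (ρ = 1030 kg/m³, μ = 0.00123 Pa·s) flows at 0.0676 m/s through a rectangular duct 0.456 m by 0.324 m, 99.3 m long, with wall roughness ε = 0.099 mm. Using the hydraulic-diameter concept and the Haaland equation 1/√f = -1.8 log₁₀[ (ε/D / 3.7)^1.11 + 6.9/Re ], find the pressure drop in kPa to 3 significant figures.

Hydraulic diameter D_h = 4A/P = 4·(0.456·0.324)/(2·(0.456+0.324)) = 0.591/1.56 = 0.3788 m.
Re = ρVD_h/μ = 1030·0.0676·0.3788/0.00123 = 2.144e+04.
ε/D_h = 9.9e-05/0.3788 = 0.000261; Haaland gives 1/√f = -1.8 log₁₀[2.47e-05+0.000322] = 6.229, so f = 0.02578.
ΔP = f(L/D_h)(ρV²/2) = 0.02578·99.3/0.3788·2.353 = 15.9 Pa.
ΔP = 0.0159 kPa.

ΔP ≈ 0.0159 kPa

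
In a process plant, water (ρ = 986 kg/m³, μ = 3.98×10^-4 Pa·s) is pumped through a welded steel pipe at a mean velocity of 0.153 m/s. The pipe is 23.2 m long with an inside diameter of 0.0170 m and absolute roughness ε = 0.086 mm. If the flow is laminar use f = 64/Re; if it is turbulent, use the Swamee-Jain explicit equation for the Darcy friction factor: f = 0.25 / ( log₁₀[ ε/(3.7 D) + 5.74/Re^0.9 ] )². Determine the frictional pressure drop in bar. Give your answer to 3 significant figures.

Reynolds number Re = ρVD/μ = 986 · 0.153 · 0.017 / 0.000398 = 6444.
Re > 4000 → turbulent. Relative roughness ε/D = 8.6e-05/0.017 = 0.00506. Swamee-Jain: f = 0.25/(log₁₀[0.00506/3.7 + 5.74/6444^0.9])² = 0.25/(log₁₀[0.00137 + 0.00214])² = 0.25/(-2.455)² = 0.04148.
Darcy-Weisbach: ΔP = f(L/D)(ρV²/2) = 0.04148·(23.2/0.017)·(986·0.153²/2) = 0.04148·1365·11.54 = 653.4 Pa.
ΔP = 653.4 Pa = 0.00653 bar.

ΔP ≈ 0.00653 bar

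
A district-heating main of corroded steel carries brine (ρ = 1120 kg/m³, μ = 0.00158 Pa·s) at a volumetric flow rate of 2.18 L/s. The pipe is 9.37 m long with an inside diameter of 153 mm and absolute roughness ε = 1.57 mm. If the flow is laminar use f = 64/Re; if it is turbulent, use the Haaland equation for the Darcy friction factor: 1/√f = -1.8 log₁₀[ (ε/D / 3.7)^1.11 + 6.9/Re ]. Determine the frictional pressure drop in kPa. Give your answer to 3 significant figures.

ΔP ≈ 0.0204 kPa

Q = 2.18 L/s = 2.18/1000 = 0.00218 m³/s.
Cross-sectional area A = πD²/4 = π(0.153)²/4 = 0.01839 m²; mean velocity V = Q/A = 0.00218/0.01839 = 0.1186 m/s.
Reynolds number Re = ρVD/μ = 1120 · 0.1186 · 0.153 / 0.00158 = 1.286e+04.
Re > 4000 → turbulent. Relative roughness ε/D = 0.00157/0.153 = 0.0103. Haaland: 1/√f = -1.8 log₁₀[(0.0103/3.7)^1.11 + 6.9/1.286e+04] = -1.8 log₁₀[0.00145 + 0.000537] = 4.863, so f = 0.04229.
Darcy-Weisbach: ΔP = f(L/D)(ρV²/2) = 0.04229·(9.37/0.153)·(1120·0.1186²/2) = 0.04229·61.24·7.873 = 20.39 Pa.
ΔP = 20.39 Pa = 0.0204 kPa.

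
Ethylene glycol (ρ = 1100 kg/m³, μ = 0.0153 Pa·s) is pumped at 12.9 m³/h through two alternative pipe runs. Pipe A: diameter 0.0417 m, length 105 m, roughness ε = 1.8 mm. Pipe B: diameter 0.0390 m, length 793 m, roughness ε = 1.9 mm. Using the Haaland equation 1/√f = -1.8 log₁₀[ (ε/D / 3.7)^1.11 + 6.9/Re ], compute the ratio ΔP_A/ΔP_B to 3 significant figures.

Pipe A: V = Q/A = 0.003583/0.001366 = 2.624 m/s; Re = 7866; ε/D = 0.0432; Haaland → f = 0.07029; ΔP_A = f(L/D)(ρV²/2) = 6.701e+05 Pa.
Pipe B: V = Q/A = 0.003583/0.001195 = 3 m/s; Re = 8411; ε/D = 0.0487; Haaland → f = 0.07374; ΔP_B = f(L/D)(ρV²/2) = 7.42e+06 Pa.
ΔP_A/ΔP_B = 6.701e+05/7.42e+06 = 0.0903.

ΔP_A/ΔP_B ≈ 0.0903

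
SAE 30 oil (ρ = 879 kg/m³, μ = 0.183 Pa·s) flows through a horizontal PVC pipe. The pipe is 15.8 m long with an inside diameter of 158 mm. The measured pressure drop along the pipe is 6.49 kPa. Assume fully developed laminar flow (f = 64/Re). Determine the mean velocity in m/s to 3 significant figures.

For laminar flow, f = 64/Re with Re = ρVD/μ, so Darcy-Weisbach reduces to ΔP = 32μLV/D². Solving for V: V = ΔP·D²/(32μL) = 6490·(0.158)²/(32·0.183·15.8) = 1.751 m/s.
Check: Re = ρVD/μ = 879·1.751·0.158/0.183 = 1329 < 2300, so the laminar assumption holds.

V ≈ 1.75 m/s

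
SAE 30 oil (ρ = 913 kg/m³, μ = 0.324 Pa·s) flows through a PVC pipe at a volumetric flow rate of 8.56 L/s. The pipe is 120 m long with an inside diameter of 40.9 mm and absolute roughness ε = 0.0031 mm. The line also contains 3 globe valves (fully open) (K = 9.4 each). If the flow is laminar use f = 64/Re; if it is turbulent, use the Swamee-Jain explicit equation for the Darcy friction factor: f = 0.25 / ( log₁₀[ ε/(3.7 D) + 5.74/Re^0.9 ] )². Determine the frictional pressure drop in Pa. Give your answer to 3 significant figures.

Q = 8.56 L/s = 8.56/1000 = 0.00856 m³/s.
Cross-sectional area A = πD²/4 = π(0.0409)²/4 = 0.001314 m²; mean velocity V = Q/A = 0.00856/0.001314 = 6.515 m/s.
Reynolds number Re = ρVD/μ = 913 · 6.515 · 0.0409 / 0.324 = 750.9.
Re < 2300 → laminar flow, so f = 64/Re = 64/750.9 = 0.08523 (the turbulent correlation is not needed).
Total minor-loss coefficient ΣK = 3·9.4 = 28.2.
ΔP = [f·L/D + ΣK]·(ρV²/2) = [0.08523·120/0.0409 + 28.2]·(913·6.515²/2) = [250.1 + 28.2]·1.938e+04 = 5.392e+06 Pa.

ΔP ≈ 5.39×10^6 Pa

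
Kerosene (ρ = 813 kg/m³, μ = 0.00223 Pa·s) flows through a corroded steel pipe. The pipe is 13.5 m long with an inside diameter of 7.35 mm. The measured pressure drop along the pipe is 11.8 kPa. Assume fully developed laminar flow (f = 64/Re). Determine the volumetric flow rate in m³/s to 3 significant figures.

For laminar flow, f = 64/Re with Re = ρVD/μ, so Darcy-Weisbach reduces to ΔP = 32μLV/D². Solving for V: V = ΔP·D²/(32μL) = 1.18e+04·(0.00735)²/(32·0.00223·13.5) = 0.6617 m/s.
Check: Re = ρVD/μ = 813·0.6617·0.00735/0.00223 = 1773 < 2300, so the laminar assumption holds.
Q = V·A = 0.6617·(π/4·0.00735²) = 2.808e-05 m³/s = 2.81×10^-5 m³/s.

Q ≈ 2.81×10^-5 m³/s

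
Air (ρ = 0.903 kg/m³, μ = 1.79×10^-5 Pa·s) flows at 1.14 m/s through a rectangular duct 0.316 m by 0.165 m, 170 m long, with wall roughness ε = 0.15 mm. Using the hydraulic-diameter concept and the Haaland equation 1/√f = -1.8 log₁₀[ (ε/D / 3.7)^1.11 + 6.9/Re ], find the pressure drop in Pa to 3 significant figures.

ΔP ≈ 13.8 Pa

Hydraulic diameter D_h = 4A/P = 4·(0.316·0.165)/(2·(0.316+0.165)) = 0.2086/0.962 = 0.2168 m.
Re = ρVD_h/μ = 0.903·1.14·0.2168/1.79e-05 = 1.247e+04.
ε/D_h = 0.00015/0.2168 = 0.000692; Haaland gives 1/√f = -1.8 log₁₀[7.27e-05+0.000553] = 5.766, so f = 0.03008.
ΔP = f(L/D_h)(ρV²/2) = 0.03008·170/0.2168·0.5868 = 13.84 Pa.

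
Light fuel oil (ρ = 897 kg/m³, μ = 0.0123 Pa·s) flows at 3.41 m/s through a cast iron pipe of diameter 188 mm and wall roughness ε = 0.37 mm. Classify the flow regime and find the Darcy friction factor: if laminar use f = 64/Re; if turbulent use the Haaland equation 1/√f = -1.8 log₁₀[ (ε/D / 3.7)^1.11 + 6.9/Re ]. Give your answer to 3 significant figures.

Re = ρVD/μ = 897·3.41·0.188/0.0123 = 4.675e+04.
Re > 4000 → turbulent. ε/D = 0.00037/0.188 = 0.00197; Haaland: 1/√f = -1.8 log₁₀[0.000232 + 0.000148] = 6.157, so f = 0.02638.

f ≈ 0.0264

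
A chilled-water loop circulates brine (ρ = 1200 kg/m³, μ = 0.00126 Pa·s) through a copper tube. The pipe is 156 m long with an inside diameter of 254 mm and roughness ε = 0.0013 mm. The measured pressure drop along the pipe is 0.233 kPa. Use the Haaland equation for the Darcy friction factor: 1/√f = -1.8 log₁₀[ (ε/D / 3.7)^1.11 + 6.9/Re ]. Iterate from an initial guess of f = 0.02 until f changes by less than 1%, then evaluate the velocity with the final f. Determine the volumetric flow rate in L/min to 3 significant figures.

Q ≈ 520 L/min

Rearranging Darcy-Weisbach: V = √(2·ΔP·D/(f·L·ρ)). With ε/D = 1.3e-06/0.254 = 5.12e-06, iterate starting from f = 0.02:
  f = 0.02 → V = √(2·233·0.254/(0.02·156·1200)) = 0.1778 m/s; Re = ρVD/μ = 4.301e+04; f → 0.02144
  f = 0.02144 → V = 0.1717 m/s; Re = 4.154e+04; f → 0.02161
Converged (Δf/f < 1%). With the final f = 0.02161: V = √(2·233·0.254/(0.02161·156·1200)) = 0.171 m/s.
Q = V·A = 0.171·(π/4·0.254²) = 0.008666 m³/s = 520 L/min.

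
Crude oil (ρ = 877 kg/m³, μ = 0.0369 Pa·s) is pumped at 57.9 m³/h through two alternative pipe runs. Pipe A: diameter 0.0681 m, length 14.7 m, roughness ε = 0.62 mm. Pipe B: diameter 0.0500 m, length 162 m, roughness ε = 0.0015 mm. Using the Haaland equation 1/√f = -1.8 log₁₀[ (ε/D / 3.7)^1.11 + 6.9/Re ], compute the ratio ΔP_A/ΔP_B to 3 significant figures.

ΔP_A/ΔP_B ≈ 0.0273

Pipe A: V = Q/A = 0.01608/0.003642 = 4.416 m/s; Re = 7147; ε/D = 0.0091; Haaland → f = 0.04393; ΔP_A = f(L/D)(ρV²/2) = 8.108e+04 Pa.
Pipe B: V = Q/A = 0.01608/0.001963 = 8.191 m/s; Re = 9734; ε/D = 3e-05; Haaland → f = 0.03114; ΔP_B = f(L/D)(ρV²/2) = 2.969e+06 Pa.
ΔP_A/ΔP_B = 8.108e+04/2.969e+06 = 0.0273.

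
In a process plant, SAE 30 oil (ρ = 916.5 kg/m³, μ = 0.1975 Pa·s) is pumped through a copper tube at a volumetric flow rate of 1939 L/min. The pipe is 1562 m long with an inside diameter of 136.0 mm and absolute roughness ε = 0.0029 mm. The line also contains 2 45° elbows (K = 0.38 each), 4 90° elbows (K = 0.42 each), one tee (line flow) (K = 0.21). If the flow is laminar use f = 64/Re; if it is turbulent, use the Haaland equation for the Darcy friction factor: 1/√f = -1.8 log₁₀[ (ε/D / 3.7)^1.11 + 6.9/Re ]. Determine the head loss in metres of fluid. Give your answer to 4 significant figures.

h_f ≈ 132.7 m

Q = 1939 L/min = 1939/60000 = 0.03232 m³/s.
Cross-sectional area A = πD²/4 = π(0.136)²/4 = 0.01453 m²; mean velocity V = Q/A = 0.03232/0.01453 = 2.225 m/s.
Reynolds number Re = ρVD/μ = 916.5 · 2.225 · 0.136 / 0.198 = 1404.
Re < 2300 → laminar flow, so f = 64/Re = 64/1404 = 0.04558 (the turbulent correlation is not needed).
Total minor-loss coefficient ΣK = 2·0.38 + 4·0.42 + 1·0.21 = 2.65.
ΔP = [f·L/D + ΣK]·(ρV²/2) = [0.04558·1562/0.136 + 2.65]·(916.5·2.225²/2) = [523.6 + 2.65]·2268 = 1.193e+06 Pa.
Head loss h_f = ΔP/(ρg) = 1.193e+06/(916.5·9.81) = 132.7 m.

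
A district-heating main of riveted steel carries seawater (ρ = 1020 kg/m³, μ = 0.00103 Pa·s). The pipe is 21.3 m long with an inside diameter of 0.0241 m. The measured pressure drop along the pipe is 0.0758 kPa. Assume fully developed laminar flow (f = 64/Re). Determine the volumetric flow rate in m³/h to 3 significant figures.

Q ≈ 0.103 m³/h

For laminar flow, f = 64/Re with Re = ρVD/μ, so Darcy-Weisbach reduces to ΔP = 32μLV/D². Solving for V: V = ΔP·D²/(32μL) = 75.8·(0.0241)²/(32·0.00103·21.3) = 0.06271 m/s.
Check: Re = ρVD/μ = 1020·0.06271·0.0241/0.00103 = 1497 < 2300, so the laminar assumption holds.
Q = V·A = 0.06271·(π/4·0.0241²) = 2.861e-05 m³/s = 0.103 m³/h.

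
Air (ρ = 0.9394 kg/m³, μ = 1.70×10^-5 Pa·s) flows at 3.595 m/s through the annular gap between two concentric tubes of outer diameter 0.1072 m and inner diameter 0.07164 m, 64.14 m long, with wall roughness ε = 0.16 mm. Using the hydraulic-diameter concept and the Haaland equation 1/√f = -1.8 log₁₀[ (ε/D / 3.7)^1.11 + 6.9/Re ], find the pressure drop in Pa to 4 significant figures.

Hydraulic diameter D_h = 4A/P = D_o - D_i = 0.1072 - 0.07164 = 0.03556 m.
Re = ρVD_h/μ = 0.9394·3.595·0.03556/1.7e-05 = 7064.
ε/D_h = 0.00016/0.03556 = 0.0045; Haaland gives 1/√f = -1.8 log₁₀[0.000581+0.000977] = 5.053, so f = 0.03916.
ΔP = f(L/D_h)(ρV²/2) = 0.03916·64.14/0.03556·6.07 = 428.8 Pa.

ΔP ≈ 428.8 Pa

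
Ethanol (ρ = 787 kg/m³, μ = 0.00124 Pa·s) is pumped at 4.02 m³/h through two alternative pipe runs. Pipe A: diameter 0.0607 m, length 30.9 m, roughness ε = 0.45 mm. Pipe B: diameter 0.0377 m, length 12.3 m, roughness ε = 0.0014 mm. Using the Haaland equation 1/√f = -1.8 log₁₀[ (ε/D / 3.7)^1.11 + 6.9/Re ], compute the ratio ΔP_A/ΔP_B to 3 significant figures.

ΔP_A/ΔP_B ≈ 0.362

Pipe A: V = Q/A = 0.001117/0.002894 = 0.3859 m/s; Re = 1.487e+04; ε/D = 0.00741; Haaland → f = 0.03851; ΔP_A = f(L/D)(ρV²/2) = 1149 Pa.
Pipe B: V = Q/A = 0.001117/0.001116 = 1 m/s; Re = 2.394e+04; ε/D = 3.71e-05; Haaland → f = 0.02469; ΔP_B = f(L/D)(ρV²/2) = 3171 Pa.
ΔP_A/ΔP_B = 1149/3171 = 0.362.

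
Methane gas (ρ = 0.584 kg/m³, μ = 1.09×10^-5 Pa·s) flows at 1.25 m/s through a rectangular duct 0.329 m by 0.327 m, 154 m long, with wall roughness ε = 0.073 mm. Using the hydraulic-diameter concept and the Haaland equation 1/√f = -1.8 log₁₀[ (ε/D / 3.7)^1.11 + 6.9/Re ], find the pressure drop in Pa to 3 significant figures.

ΔP ≈ 5.47 Pa

Hydraulic diameter D_h = 4A/P = 4·(0.329·0.327)/(2·(0.329+0.327)) = 0.4303/1.312 = 0.328 m.
Re = ρVD_h/μ = 0.584·1.25·0.328/1.09e-05 = 2.197e+04.
ε/D_h = 7.3e-05/0.328 = 0.000223; Haaland gives 1/√f = -1.8 log₁₀[2.07e-05+0.000314] = 6.255, so f = 0.02556.
ΔP = f(L/D_h)(ρV²/2) = 0.02556·154/0.328·0.4562 = 5.474 Pa.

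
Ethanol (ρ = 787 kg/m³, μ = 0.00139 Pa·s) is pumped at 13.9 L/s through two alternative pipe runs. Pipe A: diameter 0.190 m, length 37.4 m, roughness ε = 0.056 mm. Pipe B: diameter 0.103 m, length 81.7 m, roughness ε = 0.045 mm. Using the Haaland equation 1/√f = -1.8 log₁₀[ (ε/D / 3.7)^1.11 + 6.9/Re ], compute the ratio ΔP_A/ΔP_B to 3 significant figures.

ΔP_A/ΔP_B ≈ 0.0231

Pipe A: V = Q/A = 0.0139/0.02835 = 0.4903 m/s; Re = 5.274e+04; ε/D = 0.000295; Haaland → f = 0.02139; ΔP_A = f(L/D)(ρV²/2) = 398.2 Pa.
Pipe B: V = Q/A = 0.0139/0.008332 = 1.668 m/s; Re = 9.729e+04; ε/D = 0.000437; Haaland → f = 0.01987; ΔP_B = f(L/D)(ρV²/2) = 1.726e+04 Pa.
ΔP_A/ΔP_B = 398.2/1.726e+04 = 0.0231.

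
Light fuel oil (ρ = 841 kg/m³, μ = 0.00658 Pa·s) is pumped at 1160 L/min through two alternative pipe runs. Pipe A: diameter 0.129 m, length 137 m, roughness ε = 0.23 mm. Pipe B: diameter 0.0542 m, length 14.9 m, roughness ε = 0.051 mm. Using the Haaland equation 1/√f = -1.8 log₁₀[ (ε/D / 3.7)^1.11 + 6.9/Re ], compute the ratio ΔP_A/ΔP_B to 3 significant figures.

ΔP_A/ΔP_B ≈ 0.147

Pipe A: V = Q/A = 0.01933/0.01307 = 1.479 m/s; Re = 2.439e+04; ε/D = 0.00178; Haaland → f = 0.02819; ΔP_A = f(L/D)(ρV²/2) = 2.754e+04 Pa.
Pipe B: V = Q/A = 0.01933/0.002307 = 8.38 m/s; Re = 5.805e+04; ε/D = 0.000941; Haaland → f = 0.0231; ΔP_B = f(L/D)(ρV²/2) = 1.875e+05 Pa.
ΔP_A/ΔP_B = 2.754e+04/1.875e+05 = 0.147.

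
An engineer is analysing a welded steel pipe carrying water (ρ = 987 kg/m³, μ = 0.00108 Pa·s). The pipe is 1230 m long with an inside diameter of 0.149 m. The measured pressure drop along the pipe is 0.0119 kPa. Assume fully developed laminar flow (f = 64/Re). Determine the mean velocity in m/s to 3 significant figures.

For laminar flow, f = 64/Re with Re = ρVD/μ, so Darcy-Weisbach reduces to ΔP = 32μLV/D². Solving for V: V = ΔP·D²/(32μL) = 11.9·(0.149)²/(32·0.00108·1230) = 0.006215 m/s.
Check: Re = ρVD/μ = 987·0.006215·0.149/0.00108 = 846.3 < 2300, so the laminar assumption holds.

V ≈ 0.00621 m/s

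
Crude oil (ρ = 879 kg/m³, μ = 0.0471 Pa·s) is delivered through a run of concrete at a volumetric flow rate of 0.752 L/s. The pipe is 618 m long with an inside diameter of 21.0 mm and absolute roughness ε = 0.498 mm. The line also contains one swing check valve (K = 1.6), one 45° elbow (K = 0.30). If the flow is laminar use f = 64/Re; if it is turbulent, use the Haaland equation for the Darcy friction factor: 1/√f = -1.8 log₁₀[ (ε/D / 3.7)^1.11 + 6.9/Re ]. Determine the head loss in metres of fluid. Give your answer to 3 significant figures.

Q = 0.752 L/s = 0.752/1000 = 0.000752 m³/s.
Cross-sectional area A = πD²/4 = π(0.021)²/4 = 0.0003464 m²; mean velocity V = Q/A = 0.000752/0.0003464 = 2.171 m/s.
Reynolds number Re = ρVD/μ = 879 · 2.171 · 0.021 / 0.0471 = 850.9.
Re < 2300 → laminar flow, so f = 64/Re = 64/850.9 = 0.07521 (the turbulent correlation is not needed).
Total minor-loss coefficient ΣK = 1·1.6 + 1·0.3 = 1.9.
ΔP = [f·L/D + ΣK]·(ρV²/2) = [0.07521·618/0.021 + 1.9]·(879·2.171²/2) = [2213 + 1.9]·2072 = 4.59e+06 Pa.
Head loss h_f = ΔP/(ρg) = 4.59e+06/(879·9.81) = 532 m.

h_f ≈ 532 m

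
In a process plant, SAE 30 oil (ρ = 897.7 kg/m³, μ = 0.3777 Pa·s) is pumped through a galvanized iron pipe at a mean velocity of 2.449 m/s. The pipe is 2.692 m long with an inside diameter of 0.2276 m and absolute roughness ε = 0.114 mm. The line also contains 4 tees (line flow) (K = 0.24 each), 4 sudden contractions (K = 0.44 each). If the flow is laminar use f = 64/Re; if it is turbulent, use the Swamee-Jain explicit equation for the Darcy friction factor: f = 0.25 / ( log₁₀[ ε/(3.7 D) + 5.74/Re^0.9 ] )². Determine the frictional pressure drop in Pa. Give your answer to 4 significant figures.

Reynolds number Re = ρVD/μ = 897.7 · 2.449 · 0.2276 / 0.378 = 1325.
Re < 2300 → laminar flow, so f = 64/Re = 64/1325 = 0.04831 (the turbulent correlation is not needed).
Total minor-loss coefficient ΣK = 4·0.24 + 4·0.44 = 2.72.
ΔP = [f·L/D + ΣK]·(ρV²/2) = [0.04831·2.692/0.2276 + 2.72]·(897.7·2.449²/2) = [0.5714 + 2.72]·2692 = 8861 Pa.

ΔP ≈ 8861 Pa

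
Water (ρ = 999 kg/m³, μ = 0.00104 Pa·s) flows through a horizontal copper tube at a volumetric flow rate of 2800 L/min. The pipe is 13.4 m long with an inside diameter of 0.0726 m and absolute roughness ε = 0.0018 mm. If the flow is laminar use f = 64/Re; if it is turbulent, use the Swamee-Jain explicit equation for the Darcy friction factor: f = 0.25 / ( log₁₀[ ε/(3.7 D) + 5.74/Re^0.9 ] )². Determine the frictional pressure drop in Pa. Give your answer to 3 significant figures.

Q = 2800 L/min = 2800/60000 = 0.04667 m³/s.
Cross-sectional area A = πD²/4 = π(0.0726)²/4 = 0.00414 m²; mean velocity V = Q/A = 0.04667/0.00414 = 11.27 m/s.
Reynolds number Re = ρVD/μ = 999 · 11.27 · 0.0726 / 0.00104 = 7.862e+05.
Re > 4000 → turbulent. Relative roughness ε/D = 1.8e-06/0.0726 = 2.48e-05. Swamee-Jain: f = 0.25/(log₁₀[2.48e-05/3.7 + 5.74/7.862e+05^0.9])² = 0.25/(log₁₀[6.7e-06 + 2.84e-05])² = 0.25/(-4.455)² = 0.0126.
Darcy-Weisbach: ΔP = f(L/D)(ρV²/2) = 0.0126·(13.4/0.0726)·(999·11.27²/2) = 0.0126·184.6·6.348e+04 = 1.476e+05 Pa.

ΔP ≈ 148000 Pa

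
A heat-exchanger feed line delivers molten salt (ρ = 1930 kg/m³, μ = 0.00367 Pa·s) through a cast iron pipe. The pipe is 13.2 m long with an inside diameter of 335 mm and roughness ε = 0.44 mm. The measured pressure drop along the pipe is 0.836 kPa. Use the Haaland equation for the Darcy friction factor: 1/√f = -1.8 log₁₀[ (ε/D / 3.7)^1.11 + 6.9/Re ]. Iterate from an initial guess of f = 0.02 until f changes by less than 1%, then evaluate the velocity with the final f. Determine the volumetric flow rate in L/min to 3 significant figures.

Rearranging Darcy-Weisbach: V = √(2·ΔP·D/(f·L·ρ)). With ε/D = 0.00044/0.335 = 0.00131, iterate starting from f = 0.02:
  f = 0.02 → V = √(2·836·0.335/(0.02·13.2·1930)) = 1.048 m/s; Re = ρVD/μ = 1.847e+05; f → 0.02216
  f = 0.02216 → V = 0.996 m/s; Re = 1.755e+05; f → 0.02222
Converged (Δf/f < 1%). With the final f = 0.02222: V = √(2·836·0.335/(0.02222·13.2·1930)) = 0.9947 m/s.
Q = V·A = 0.9947·(π/4·0.335²) = 0.08768 m³/s = 5260 L/min.

Q ≈ 5260 L/min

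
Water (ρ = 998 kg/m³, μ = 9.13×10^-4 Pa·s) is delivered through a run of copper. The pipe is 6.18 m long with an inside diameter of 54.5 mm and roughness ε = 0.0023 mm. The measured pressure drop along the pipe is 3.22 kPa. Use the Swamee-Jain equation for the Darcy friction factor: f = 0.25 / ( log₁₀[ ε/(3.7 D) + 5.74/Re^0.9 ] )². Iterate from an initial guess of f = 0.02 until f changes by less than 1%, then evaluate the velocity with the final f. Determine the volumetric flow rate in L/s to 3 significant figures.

Rearranging Darcy-Weisbach: V = √(2·ΔP·D/(f·L·ρ)). With ε/D = 2.3e-06/0.0545 = 4.22e-05, iterate starting from f = 0.02:
  f = 0.02 → V = √(2·3220·0.0545/(0.02·6.18·998)) = 1.687 m/s; Re = ρVD/μ = 1.005e+05; f → 0.0181
  f = 0.0181 → V = 1.773 m/s; Re = 1.056e+05; f → 0.01792
Converged (Δf/f < 1%). With the final f = 0.01792: V = √(2·3220·0.0545/(0.01792·6.18·998)) = 1.782 m/s.
Q = V·A = 1.782·(π/4·0.0545²) = 0.004157 m³/s = 4.16 L/s.

Q ≈ 4.16 L/s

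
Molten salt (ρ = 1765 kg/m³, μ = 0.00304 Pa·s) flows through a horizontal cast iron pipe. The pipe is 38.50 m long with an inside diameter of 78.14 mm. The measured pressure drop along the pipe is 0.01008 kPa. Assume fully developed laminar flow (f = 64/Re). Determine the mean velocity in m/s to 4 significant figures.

For laminar flow, f = 64/Re with Re = ρVD/μ, so Darcy-Weisbach reduces to ΔP = 32μLV/D². Solving for V: V = ΔP·D²/(32μL) = 10.08·(0.07814)²/(32·0.00304·38.5) = 0.01643 m/s.
Check: Re = ρVD/μ = 1765·0.01643·0.07814/0.00304 = 745.5 < 2300, so the laminar assumption holds.

V ≈ 0.01643 m/s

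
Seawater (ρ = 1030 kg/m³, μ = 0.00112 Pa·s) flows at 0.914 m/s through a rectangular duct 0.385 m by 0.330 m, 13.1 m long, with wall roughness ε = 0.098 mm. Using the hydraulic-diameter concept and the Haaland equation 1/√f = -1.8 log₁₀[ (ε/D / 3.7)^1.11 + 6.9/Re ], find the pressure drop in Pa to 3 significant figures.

ΔP ≈ 264 Pa

Hydraulic diameter D_h = 4A/P = 4·(0.385·0.33)/(2·(0.385+0.33)) = 0.5082/1.43 = 0.3554 m.
Re = ρVD_h/μ = 1030·0.914·0.3554/0.00112 = 2.987e+05.
ε/D_h = 9.8e-05/0.3554 = 0.000276; Haaland gives 1/√f = -1.8 log₁₀[2.62e-05+2.31e-05] = 7.753, so f = 0.01664.
ΔP = f(L/D_h)(ρV²/2) = 0.01664·13.1/0.3554·430.2 = 263.8 Pa.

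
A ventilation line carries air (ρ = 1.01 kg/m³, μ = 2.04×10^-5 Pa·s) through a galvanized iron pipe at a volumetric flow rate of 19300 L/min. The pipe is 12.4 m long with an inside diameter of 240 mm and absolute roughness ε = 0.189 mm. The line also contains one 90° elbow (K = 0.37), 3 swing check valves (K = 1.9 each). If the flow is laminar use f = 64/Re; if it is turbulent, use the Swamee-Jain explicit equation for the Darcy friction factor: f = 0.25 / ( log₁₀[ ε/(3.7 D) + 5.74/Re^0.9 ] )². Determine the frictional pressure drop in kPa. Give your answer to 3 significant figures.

ΔP ≈ 0.184 kPa

Q = 19300 L/min = 19300/60000 = 0.3217 m³/s.
Cross-sectional area A = πD²/4 = π(0.24)²/4 = 0.04524 m²; mean velocity V = Q/A = 0.3217/0.04524 = 7.11 m/s.
Reynolds number Re = ρVD/μ = 1.01 · 7.11 · 0.24 / 2.04e-05 = 8.449e+04.
Re > 4000 → turbulent. Relative roughness ε/D = 0.000189/0.24 = 0.000788. Swamee-Jain: f = 0.25/(log₁₀[0.000788/3.7 + 5.74/8.449e+04^0.9])² = 0.25/(log₁₀[0.000213 + 0.000211])² = 0.25/(-3.373)² = 0.02198.
Total minor-loss coefficient ΣK = 1·0.37 + 3·1.9 = 6.07.
ΔP = [f·L/D + ΣK]·(ρV²/2) = [0.02198·12.4/0.24 + 6.07]·(1.01·7.11²/2) = [1.136 + 6.07]·25.53 = 184 Pa.
ΔP = 184 Pa = 0.184 kPa.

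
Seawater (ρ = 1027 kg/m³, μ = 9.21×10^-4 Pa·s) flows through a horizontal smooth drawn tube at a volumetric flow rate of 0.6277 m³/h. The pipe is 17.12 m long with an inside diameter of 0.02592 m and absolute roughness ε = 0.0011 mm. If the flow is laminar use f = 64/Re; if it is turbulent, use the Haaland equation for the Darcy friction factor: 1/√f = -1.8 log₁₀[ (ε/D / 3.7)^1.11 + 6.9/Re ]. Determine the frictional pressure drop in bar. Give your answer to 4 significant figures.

Q = 0.6277 m³/h = 0.6277/3600 = 0.0001744 m³/s.
Cross-sectional area A = πD²/4 = π(0.02592)²/4 = 0.0005277 m²; mean velocity V = Q/A = 0.0001744/0.0005277 = 0.3304 m/s.
Reynolds number Re = ρVD/μ = 1027 · 0.3304 · 0.02592 / 0.000921 = 9551.
Re > 4000 → turbulent. Relative roughness ε/D = 1.1e-06/0.02592 = 4.24e-05. Haaland: 1/√f = -1.8 log₁₀[(4.24e-05/3.7)^1.11 + 6.9/9551] = -1.8 log₁₀[3.28e-06 + 0.000722] = 5.651, so f = 0.03132.
Darcy-Weisbach: ΔP = f(L/D)(ρV²/2) = 0.03132·(17.12/0.02592)·(1027·0.3304²/2) = 0.03132·660.5·56.07 = 1160 Pa.
ΔP = 1160 Pa = 0.01160 bar.

ΔP ≈ 0.01160 bar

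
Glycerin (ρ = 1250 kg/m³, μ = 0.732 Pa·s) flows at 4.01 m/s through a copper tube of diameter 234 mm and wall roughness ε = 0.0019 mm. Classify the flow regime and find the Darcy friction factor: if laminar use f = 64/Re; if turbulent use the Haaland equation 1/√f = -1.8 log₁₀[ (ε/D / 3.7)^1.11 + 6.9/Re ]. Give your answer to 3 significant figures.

f ≈ 0.0399

Re = ρVD/μ = 1250·4.01·0.234/0.732 = 1602.
Re < 2300 → laminar, so f = 64/Re = 0.03994 (roughness is irrelevant in laminar flow).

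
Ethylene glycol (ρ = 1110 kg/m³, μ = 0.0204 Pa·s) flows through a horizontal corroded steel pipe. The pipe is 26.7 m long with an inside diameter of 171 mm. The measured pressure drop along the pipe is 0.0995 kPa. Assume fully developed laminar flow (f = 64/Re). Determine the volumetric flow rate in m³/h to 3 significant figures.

Q ≈ 13.8 m³/h

For laminar flow, f = 64/Re with Re = ρVD/μ, so Darcy-Weisbach reduces to ΔP = 32μLV/D². Solving for V: V = ΔP·D²/(32μL) = 99.5·(0.171)²/(32·0.0204·26.7) = 0.1669 m/s.
Check: Re = ρVD/μ = 1110·0.1669·0.171/0.0204 = 1553 < 2300, so the laminar assumption holds.
Q = V·A = 0.1669·(π/4·0.171²) = 0.003834 m³/s = 13.8 m³/h.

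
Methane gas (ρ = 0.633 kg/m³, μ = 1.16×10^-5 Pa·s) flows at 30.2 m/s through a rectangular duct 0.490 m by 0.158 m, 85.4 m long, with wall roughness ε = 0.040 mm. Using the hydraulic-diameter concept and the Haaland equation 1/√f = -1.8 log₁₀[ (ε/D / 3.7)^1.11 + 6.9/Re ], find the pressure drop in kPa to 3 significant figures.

Hydraulic diameter D_h = 4A/P = 4·(0.49·0.158)/(2·(0.49+0.158)) = 0.3097/1.296 = 0.239 m.
Re = ρVD_h/μ = 0.633·30.2·0.239/1.16e-05 = 3.938e+05.
ε/D_h = 4e-05/0.239 = 0.000167; Haaland gives 1/√f = -1.8 log₁₀[1.51e-05+1.75e-05] = 8.077, so f = 0.01533.
ΔP = f(L/D_h)(ρV²/2) = 0.01533·85.4/0.239·288.7 = 1581 Pa.
ΔP = 1.58 kPa.

ΔP ≈ 1.58 kPa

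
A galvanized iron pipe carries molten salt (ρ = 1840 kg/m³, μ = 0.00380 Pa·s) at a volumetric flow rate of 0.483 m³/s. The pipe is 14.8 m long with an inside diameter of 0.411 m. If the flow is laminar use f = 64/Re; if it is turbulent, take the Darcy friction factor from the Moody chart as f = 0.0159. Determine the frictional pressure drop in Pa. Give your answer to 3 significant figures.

Cross-sectional area A = πD²/4 = π(0.411)²/4 = 0.1327 m²; mean velocity V = Q/A = 0.483/0.1327 = 3.641 m/s.
Reynolds number Re = ρVD/μ = 1840 · 3.641 · 0.411 / 0.0038 = 7.245e+05.
Re > 4000 → turbulent; use the Moody-chart value f = 0.0159.
Darcy-Weisbach: ΔP = f(L/D)(ρV²/2) = 0.0159·(14.8/0.411)·(1840·3.641²/2) = 0.0159·36.01·1.219e+04 = 6982 Pa.

ΔP ≈ 6980 Pa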